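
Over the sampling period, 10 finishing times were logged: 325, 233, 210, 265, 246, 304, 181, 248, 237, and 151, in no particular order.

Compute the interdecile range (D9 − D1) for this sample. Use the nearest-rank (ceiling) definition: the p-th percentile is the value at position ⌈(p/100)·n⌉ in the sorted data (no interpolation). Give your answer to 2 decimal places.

Sorted: 151, 181, 210, 233, 237, 246, 248, 265, 304, 325.
n = 10.
P10: rank ⌈10/100·10⌉ = 1 → 151.
P90: rank ⌈90/100·10⌉ = 9 → 304.
Difference: 304 − 151 = 153.

153.00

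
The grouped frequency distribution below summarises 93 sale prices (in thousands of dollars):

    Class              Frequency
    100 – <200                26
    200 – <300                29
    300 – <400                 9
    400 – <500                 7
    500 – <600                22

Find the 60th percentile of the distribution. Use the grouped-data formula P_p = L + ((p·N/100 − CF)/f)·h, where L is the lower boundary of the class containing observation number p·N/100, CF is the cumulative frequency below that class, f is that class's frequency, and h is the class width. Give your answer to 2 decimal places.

N = 93; target position k = 60/100 · 93 = 55.8.
Cumulative frequencies: 26, 55, 64, 71, 93.
Observation 55.8 falls in the class 300 – <400.
L = 300, CF = 55, f = 9, h = 100.
P60 = 300 + ((55.8 − 55)/9)·100 = 300 + 8.88889 = 308.889.

308.89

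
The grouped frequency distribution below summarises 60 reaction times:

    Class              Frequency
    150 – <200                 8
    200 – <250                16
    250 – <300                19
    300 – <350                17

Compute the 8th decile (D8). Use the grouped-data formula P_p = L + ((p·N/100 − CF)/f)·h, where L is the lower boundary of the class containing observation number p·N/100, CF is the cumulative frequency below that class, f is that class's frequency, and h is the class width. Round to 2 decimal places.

N = 60; target position k = 80/100 · 60 = 48.
Cumulative frequencies: 8, 24, 43, 60.
Observation 48 falls in the class 300 – <350.
L = 300, CF = 43, f = 17, h = 50.
P80 = 300 + ((48 − 43)/17)·50 = 300 + 14.7059 = 314.706.

314.71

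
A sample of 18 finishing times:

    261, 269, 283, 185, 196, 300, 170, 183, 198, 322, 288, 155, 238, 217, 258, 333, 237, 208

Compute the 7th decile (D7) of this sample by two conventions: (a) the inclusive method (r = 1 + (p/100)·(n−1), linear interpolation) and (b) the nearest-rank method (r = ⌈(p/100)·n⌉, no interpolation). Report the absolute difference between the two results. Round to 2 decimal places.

Sorted: 155, 170, 183, 185, 196, 198, 208, 217, 237, 238, 258, 261, 269, 283, 288, 300, 322, 333.
n = 18.
(a) r = 12.9; between ranks 12 (261) and 13 (269): 268.2.
(b) the nearest-rank method: rank 13 → 269.
|268.2 − 269| = 0.8.

0.80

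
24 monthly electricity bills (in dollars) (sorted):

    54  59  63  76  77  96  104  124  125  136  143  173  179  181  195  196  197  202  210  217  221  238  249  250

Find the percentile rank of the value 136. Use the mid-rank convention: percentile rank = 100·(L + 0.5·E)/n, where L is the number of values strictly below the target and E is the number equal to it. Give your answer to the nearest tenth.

Count below 136: L = 9; count equal: E = 1; n = 24.
Percentile rank = 100·(9 + 0.5·1)/24 = 100·9.5/24 = 39.58.

39.6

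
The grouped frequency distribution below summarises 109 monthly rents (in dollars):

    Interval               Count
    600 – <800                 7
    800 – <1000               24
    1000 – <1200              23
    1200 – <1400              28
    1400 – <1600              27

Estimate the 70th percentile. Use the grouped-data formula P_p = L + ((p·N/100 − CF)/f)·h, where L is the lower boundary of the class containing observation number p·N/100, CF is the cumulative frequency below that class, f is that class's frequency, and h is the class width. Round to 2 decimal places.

N = 109; target position k = 70/100 · 109 = 76.3.
Cumulative frequencies: 7, 31, 54, 82, 109.
Observation 76.3 falls in the class 1200 – <1400.
L = 1200, CF = 54, f = 28, h = 200.
P70 = 1200 + ((76.3 − 54)/28)·200 = 1200 + 159.286 = 1359.29.

1359.29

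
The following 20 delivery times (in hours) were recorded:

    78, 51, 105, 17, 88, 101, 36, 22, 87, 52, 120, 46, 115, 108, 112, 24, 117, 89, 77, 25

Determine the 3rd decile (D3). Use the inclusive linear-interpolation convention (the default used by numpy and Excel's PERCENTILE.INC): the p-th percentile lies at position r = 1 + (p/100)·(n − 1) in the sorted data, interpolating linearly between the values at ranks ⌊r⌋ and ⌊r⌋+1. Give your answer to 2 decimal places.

Sorted: 17, 22, 24, 25, 36, 46, 51, 52, 77, 78, 87, 88, 89, 101, 105, 108, 112, 115, 117, 120.
n = 20.
r = 1 + (30/100)·(20 − 1) = 1 + 5.7 = 6.7.
Rank 6 is 46 and rank 7 is 51.
Interpolate: 46 + 0.7·(51 − 46) = 46 + 0.7·5 = 49.5.

49.50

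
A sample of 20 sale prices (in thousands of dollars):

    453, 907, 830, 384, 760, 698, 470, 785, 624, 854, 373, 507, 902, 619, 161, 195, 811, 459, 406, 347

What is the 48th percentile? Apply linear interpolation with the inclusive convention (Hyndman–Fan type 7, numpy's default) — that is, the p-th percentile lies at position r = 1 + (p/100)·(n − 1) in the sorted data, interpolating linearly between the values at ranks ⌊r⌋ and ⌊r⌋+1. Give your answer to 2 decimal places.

Sorted: 161, 195, 347, 373, 384, 406, 453, 459, 470, 507, 619, 624, 698, 760, 785, 811, 830, 854, 902, 907.
n = 20.
r = 1 + (48/100)·(20 − 1) = 1 + 9.12 = 10.12.
Rank 10 is 507 and rank 11 is 619.
Interpolate: 507 + 0.12·(619 − 507) = 507 + 0.12·112 = 520.44.

520.44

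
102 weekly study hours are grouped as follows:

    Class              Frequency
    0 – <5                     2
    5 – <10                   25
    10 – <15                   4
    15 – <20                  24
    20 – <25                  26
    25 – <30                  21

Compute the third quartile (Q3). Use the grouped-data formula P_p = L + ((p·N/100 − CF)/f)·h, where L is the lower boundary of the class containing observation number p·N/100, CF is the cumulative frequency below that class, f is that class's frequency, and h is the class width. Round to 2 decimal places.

24.13

N = 102; target position k = 75/100 · 102 = 76.5.
Cumulative frequencies: 2, 27, 31, 55, 81, 102.
Observation 76.5 falls in the class 20 – <25.
L = 20, CF = 55, f = 26, h = 5.
P75 = 20 + ((76.5 − 55)/26)·5 = 20 + 4.13462 = 24.1346.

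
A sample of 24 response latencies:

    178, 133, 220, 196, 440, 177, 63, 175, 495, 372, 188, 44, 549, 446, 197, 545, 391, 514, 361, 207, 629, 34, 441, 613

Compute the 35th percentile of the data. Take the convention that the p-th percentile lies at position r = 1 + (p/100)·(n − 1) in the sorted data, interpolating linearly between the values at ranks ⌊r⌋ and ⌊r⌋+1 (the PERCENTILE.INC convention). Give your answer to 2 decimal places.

Sorted: 34, 44, 63, 133, 175, 177, 178, 188, 196, 197, 207, 220, 361, 372, 391, 440, 441, 446, 495, 514, 545, 549, 613, 629.
n = 24.
r = 1 + (35/100)·(24 − 1) = 1 + 8.05 = 9.05.
Rank 9 is 196 and rank 10 is 197.
Interpolate: 196 + 0.05·(197 − 196) = 196 + 0.05·1 = 196.05.

196.05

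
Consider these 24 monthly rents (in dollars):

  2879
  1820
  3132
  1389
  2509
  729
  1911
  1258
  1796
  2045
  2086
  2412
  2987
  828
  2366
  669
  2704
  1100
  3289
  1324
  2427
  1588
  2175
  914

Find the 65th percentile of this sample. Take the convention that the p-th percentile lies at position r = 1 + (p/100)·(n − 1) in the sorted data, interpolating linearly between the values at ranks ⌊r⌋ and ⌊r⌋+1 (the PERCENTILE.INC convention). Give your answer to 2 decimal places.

2356.45

Sorted: 669, 729, 828, 914, 1100, 1258, 1324, 1389, 1588, 1796, 1820, 1911, 2045, 2086, 2175, 2366, 2412, 2427, 2509, 2704, 2879, 2987, 3132, 3289.
n = 24.
r = 1 + (65/100)·(24 − 1) = 1 + 14.95 = 15.95.
Rank 15 is 2175 and rank 16 is 2366.
Interpolate: 2175 + 0.95·(2366 − 2175) = 2175 + 0.95·191 = 2356.45.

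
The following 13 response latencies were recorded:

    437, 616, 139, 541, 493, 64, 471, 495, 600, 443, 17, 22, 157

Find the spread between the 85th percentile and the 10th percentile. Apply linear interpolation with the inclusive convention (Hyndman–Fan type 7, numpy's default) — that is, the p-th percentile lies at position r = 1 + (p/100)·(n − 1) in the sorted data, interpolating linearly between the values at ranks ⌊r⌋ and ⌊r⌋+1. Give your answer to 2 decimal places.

Sorted: 17, 22, 64, 139, 157, 437, 443, 471, 493, 495, 541, 600, 616.
n = 13.
P10: r = 2.2; ranks 2–3 are 22, 64; interpolating gives 30.4.
P85: r = 11.2; ranks 11–12 are 541, 600; interpolating gives 552.8.
Difference: 552.8 − 30.4 = 522.4.

522.40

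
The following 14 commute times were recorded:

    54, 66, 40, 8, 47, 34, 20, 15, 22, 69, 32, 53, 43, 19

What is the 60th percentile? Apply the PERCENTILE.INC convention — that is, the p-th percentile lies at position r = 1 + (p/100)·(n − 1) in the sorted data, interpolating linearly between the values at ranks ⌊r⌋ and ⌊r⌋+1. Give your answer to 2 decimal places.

42.40

Sorted: 8, 15, 19, 20, 22, 32, 34, 40, 43, 47, 53, 54, 66, 69.
n = 14.
r = 1 + (60/100)·(14 − 1) = 1 + 7.8 = 8.8.
Rank 8 is 40 and rank 9 is 43.
Interpolate: 40 + 0.8·(43 − 40) = 40 + 0.8·3 = 42.4.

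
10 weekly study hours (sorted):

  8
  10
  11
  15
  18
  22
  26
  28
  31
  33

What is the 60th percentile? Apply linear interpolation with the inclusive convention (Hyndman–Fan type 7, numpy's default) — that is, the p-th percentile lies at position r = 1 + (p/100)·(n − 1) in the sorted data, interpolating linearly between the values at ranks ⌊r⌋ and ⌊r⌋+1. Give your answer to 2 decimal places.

23.60

n = 10.
r = 1 + (60/100)·(10 − 1) = 1 + 5.4 = 6.4.
Rank 6 is 22 and rank 7 is 26.
Interpolate: 22 + 0.4·(26 − 22) = 22 + 0.4·4 = 23.6.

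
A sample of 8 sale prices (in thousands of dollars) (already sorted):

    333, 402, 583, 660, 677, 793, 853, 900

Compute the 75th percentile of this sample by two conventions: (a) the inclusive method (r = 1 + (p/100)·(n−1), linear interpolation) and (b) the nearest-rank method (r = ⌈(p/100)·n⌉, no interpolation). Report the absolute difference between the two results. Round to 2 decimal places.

n = 8.
(a) r = 6.25; between ranks 6 (793) and 7 (853): 808.
(b) the nearest-rank method: rank 6 → 793.
|808 − 793| = 15.

15.00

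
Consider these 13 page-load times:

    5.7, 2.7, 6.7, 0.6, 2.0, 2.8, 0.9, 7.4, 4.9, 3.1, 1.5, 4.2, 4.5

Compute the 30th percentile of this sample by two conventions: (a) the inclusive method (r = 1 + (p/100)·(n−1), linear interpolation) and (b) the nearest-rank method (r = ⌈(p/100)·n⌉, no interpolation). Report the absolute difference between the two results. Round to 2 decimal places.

Sorted: 0.6, 0.9, 1.5, 2.0, 2.7, 2.8, 3.1, 4.2, 4.5, 4.9, 5.7, 6.7, 7.4.
n = 13.
(a) r = 4.6; between ranks 4 (2.0) and 5 (2.7): 2.42.
(b) the nearest-rank method: rank 4 → 2.
|2.42 − 2| = 0.42.

0.42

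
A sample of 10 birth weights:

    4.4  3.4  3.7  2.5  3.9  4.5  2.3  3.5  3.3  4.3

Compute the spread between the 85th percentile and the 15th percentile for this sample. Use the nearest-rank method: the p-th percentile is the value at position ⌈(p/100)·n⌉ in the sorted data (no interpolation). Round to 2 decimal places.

Sorted: 2.3, 2.5, 3.3, 3.4, 3.5, 3.7, 3.9, 4.3, 4.4, 4.5.
n = 10.
P15: rank ⌈15/100·10⌉ = 2 → 2.5.
P85: rank ⌈85/100·10⌉ = 9 → 4.4.
Difference: 4.4 − 2.5 = 1.9.

1.90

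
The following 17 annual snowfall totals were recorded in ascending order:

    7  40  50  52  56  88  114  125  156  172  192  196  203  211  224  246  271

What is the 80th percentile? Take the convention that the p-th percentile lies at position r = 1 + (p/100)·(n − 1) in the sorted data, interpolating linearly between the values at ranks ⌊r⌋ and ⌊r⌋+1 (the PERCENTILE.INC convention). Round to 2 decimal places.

n = 17.
r = 1 + (80/100)·(17 − 1) = 1 + 12.8 = 13.8.
Rank 13 is 203 and rank 14 is 211.
Interpolate: 203 + 0.8·(211 − 203) = 203 + 0.8·8 = 209.4.

209.40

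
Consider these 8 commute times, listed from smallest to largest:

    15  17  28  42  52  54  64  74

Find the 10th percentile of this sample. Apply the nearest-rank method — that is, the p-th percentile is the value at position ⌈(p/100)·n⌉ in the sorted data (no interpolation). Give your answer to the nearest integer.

15

n = 8.
Position = ⌈10/100 · 8⌉ = ⌈0.8⌉ = 1.
The value at rank 1 is 15.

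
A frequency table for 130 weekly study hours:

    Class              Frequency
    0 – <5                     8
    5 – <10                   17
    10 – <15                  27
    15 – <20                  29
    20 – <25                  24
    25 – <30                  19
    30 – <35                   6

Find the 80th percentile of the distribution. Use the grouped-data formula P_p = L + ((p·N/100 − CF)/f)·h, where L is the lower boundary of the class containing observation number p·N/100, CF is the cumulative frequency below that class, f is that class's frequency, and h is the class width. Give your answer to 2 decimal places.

24.79

N = 130; target position k = 80/100 · 130 = 104.
Cumulative frequencies: 8, 25, 52, 81, 105, 124, 130.
Observation 104 falls in the class 20 – <25.
L = 20, CF = 81, f = 24, h = 5.
P80 = 20 + ((104 − 81)/24)·5 = 20 + 4.79167 = 24.7917.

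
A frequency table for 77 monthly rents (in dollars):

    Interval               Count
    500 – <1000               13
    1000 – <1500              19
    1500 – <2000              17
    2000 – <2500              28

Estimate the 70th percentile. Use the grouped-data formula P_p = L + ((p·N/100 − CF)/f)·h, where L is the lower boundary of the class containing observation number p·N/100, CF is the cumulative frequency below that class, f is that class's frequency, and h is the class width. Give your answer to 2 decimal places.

2087.50

N = 77; target position k = 70/100 · 77 = 53.9.
Cumulative frequencies: 13, 32, 49, 77.
Observation 53.9 falls in the class 2000 – <2500.
L = 2000, CF = 49, f = 28, h = 500.
P70 = 2000 + ((53.9 − 49)/28)·500 = 2000 + 87.5 = 2087.5.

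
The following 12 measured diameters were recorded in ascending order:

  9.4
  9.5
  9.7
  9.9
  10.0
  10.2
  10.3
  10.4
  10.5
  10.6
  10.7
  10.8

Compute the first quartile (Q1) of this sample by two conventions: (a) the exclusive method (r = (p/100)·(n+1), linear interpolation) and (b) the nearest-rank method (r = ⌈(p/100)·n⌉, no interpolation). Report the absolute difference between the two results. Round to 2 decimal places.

n = 12.
(a) r = 3.25; between ranks 3 (9.7) and 4 (9.9): 9.75.
(b) the nearest-rank method: rank 3 → 9.7.
|9.75 − 9.7| = 0.05.

0.05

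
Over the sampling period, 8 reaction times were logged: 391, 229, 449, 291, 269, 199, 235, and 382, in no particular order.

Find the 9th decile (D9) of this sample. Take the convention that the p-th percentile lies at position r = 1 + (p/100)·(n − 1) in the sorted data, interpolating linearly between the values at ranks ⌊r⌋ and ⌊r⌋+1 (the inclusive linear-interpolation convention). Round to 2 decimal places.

408.40

Sorted: 199, 229, 235, 269, 291, 382, 391, 449.
n = 8.
r = 1 + (90/100)·(8 − 1) = 1 + 6.3 = 7.3.
Rank 7 is 391 and rank 8 is 449.
Interpolate: 391 + 0.3·(449 − 391) = 391 + 0.3·58 = 408.4.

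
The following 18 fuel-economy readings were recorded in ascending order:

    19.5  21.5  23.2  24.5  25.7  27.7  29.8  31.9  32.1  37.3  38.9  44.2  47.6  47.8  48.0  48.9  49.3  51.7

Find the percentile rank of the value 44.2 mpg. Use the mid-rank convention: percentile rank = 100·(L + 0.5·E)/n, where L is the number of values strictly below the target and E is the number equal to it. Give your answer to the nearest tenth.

63.9

Count below 44.2: L = 11; count equal: E = 1; n = 18.
Percentile rank = 100·(11 + 0.5·1)/18 = 100·11.5/18 = 63.89.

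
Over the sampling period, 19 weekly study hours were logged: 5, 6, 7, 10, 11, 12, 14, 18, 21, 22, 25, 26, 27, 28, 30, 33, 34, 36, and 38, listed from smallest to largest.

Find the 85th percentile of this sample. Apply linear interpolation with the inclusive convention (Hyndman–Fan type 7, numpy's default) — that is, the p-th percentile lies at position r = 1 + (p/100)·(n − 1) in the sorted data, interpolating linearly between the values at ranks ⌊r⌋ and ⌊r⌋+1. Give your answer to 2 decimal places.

33.30

n = 19.
r = 1 + (85/100)·(19 − 1) = 1 + 15.3 = 16.3.
Rank 16 is 33 and rank 17 is 34.
Interpolate: 33 + 0.3·(34 − 33) = 33 + 0.3·1 = 33.3.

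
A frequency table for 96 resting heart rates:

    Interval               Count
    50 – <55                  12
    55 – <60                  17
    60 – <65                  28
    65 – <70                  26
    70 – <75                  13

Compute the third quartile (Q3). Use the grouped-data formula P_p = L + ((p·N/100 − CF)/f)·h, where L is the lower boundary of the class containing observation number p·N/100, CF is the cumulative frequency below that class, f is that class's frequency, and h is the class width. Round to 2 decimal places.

N = 96; target position k = 75/100 · 96 = 72.
Cumulative frequencies: 12, 29, 57, 83, 96.
Observation 72 falls in the class 65 – <70.
L = 65, CF = 57, f = 26, h = 5.
P75 = 65 + ((72 − 57)/26)·5 = 65 + 2.88462 = 67.8846.

67.88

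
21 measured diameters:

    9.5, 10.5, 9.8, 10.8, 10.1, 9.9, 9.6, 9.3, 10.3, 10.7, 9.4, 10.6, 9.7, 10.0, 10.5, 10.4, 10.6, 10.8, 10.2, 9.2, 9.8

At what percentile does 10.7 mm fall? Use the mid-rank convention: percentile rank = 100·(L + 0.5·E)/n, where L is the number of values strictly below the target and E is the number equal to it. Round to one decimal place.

Sorted: 9.2, 9.3, 9.4, 9.5, 9.6, 9.7, 9.8, 9.8, 9.9, 10.0, 10.1, 10.2, 10.3, 10.4, 10.5, 10.5, 10.6, 10.6, 10.7, 10.8, 10.8.
Count below 10.7: L = 18; count equal: E = 1; n = 21.
Percentile rank = 100·(18 + 0.5·1)/21 = 100·18.5/21 = 88.1.

88.1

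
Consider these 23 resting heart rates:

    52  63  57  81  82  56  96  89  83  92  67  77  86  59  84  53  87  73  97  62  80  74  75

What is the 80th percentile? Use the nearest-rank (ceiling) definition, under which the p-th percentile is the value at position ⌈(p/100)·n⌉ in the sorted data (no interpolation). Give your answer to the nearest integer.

Sorted: 52, 53, 56, 57, 59, 62, 63, 67, 73, 74, 75, 77, 80, 81, 82, 83, 84, 86, 87, 89, 92, 96, 97.
n = 23.
Position = ⌈80/100 · 23⌉ = ⌈18.4⌉ = 19.
The value at rank 19 is 87.

87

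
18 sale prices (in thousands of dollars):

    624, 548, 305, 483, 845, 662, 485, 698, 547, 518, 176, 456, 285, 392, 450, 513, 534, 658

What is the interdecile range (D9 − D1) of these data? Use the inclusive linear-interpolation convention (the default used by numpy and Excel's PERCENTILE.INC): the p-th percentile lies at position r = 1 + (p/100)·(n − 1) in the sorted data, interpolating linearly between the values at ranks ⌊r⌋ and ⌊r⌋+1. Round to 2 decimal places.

373.80

Sorted: 176, 285, 305, 392, 450, 456, 483, 485, 513, 518, 534, 547, 548, 624, 658, 662, 698, 845.
n = 18.
P10: r = 2.7; ranks 2–3 are 285, 305; interpolating gives 299.
P90: r = 16.3; ranks 16–17 are 662, 698; interpolating gives 672.8.
Difference: 672.8 − 299 = 373.8.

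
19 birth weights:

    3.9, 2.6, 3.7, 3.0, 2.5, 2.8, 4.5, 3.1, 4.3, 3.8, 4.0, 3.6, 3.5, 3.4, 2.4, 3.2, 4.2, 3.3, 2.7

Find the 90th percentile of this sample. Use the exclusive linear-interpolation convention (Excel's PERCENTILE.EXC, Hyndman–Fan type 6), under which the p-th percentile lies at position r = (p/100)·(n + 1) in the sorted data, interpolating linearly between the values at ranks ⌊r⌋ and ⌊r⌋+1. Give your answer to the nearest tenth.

Sorted: 2.4, 2.5, 2.6, 2.7, 2.8, 3.0, 3.1, 3.2, 3.3, 3.4, 3.5, 3.6, 3.7, 3.8, 3.9, 4.0, 4.2, 4.3, 4.5.
n = 19.
r = (90/100)·(19 + 1) = 18.
r is an integer, so P90 is the value at rank 18: 4.3.

4.3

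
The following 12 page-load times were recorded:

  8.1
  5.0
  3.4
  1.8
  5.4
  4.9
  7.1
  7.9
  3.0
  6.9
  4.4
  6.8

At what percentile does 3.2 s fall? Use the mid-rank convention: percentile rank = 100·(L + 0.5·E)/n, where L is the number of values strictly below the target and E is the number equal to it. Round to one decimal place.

16.7

Sorted: 1.8, 3.0, 3.4, 4.4, 4.9, 5.0, 5.4, 6.8, 6.9, 7.1, 7.9, 8.1.
Count below 3.2: L = 2; count equal: E = 0; n = 12.
Percentile rank = 100·(2 + 0.5·0)/12 = 100·2/12 = 16.67.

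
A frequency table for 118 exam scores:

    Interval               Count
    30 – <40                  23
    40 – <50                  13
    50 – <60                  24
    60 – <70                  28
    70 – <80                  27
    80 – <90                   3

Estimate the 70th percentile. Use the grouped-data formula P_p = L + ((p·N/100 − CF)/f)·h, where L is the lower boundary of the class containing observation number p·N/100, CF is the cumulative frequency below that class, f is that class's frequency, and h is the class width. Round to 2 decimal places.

N = 118; target position k = 70/100 · 118 = 82.6.
Cumulative frequencies: 23, 36, 60, 88, 115, 118.
Observation 82.6 falls in the class 60 – <70.
L = 60, CF = 60, f = 28, h = 10.
P70 = 60 + ((82.6 − 60)/28)·10 = 60 + 8.07143 = 68.0714.

68.07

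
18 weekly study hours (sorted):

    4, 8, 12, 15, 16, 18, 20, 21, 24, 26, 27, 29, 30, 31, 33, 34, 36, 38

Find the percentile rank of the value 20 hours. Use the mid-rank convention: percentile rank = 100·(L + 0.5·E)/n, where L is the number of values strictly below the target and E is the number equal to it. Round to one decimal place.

Count below 20: L = 6; count equal: E = 1; n = 18.
Percentile rank = 100·(6 + 0.5·1)/18 = 100·6.5/18 = 36.11.

36.1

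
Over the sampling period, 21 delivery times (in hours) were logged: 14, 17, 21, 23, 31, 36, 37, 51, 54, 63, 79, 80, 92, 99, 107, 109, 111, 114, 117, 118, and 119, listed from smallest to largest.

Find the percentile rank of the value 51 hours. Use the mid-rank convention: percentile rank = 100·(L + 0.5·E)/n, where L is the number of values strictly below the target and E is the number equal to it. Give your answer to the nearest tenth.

35.7

Count below 51: L = 7; count equal: E = 1; n = 21.
Percentile rank = 100·(7 + 0.5·1)/21 = 100·7.5/21 = 35.71.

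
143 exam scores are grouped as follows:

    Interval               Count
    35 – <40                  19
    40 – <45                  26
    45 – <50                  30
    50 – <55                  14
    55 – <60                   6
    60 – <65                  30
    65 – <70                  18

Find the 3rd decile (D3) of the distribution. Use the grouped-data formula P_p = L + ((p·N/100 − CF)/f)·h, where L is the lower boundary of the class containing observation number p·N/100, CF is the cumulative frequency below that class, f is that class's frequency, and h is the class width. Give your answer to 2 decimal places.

N = 143; target position k = 30/100 · 143 = 42.9.
Cumulative frequencies: 19, 45, 75, 89, 95, 125, 143.
Observation 42.9 falls in the class 40 – <45.
L = 40, CF = 19, f = 26, h = 5.
P30 = 40 + ((42.9 − 19)/26)·5 = 40 + 4.59615 = 44.5962.

44.60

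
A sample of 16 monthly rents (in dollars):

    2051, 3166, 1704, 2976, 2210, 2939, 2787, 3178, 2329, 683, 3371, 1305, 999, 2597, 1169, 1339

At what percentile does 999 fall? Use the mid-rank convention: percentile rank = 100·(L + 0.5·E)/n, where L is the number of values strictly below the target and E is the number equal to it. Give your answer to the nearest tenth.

9.4

Sorted: 683, 999, 1169, 1305, 1339, 1704, 2051, 2210, 2329, 2597, 2787, 2939, 2976, 3166, 3178, 3371.
Count below 999: L = 1; count equal: E = 1; n = 16.
Percentile rank = 100·(1 + 0.5·1)/16 = 100·1.5/16 = 9.375.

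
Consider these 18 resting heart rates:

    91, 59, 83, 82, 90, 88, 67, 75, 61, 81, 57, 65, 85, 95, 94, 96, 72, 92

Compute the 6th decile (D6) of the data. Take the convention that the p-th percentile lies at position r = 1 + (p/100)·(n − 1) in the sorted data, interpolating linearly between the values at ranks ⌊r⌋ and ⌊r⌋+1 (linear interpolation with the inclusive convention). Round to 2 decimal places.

Sorted: 57, 59, 61, 65, 67, 72, 75, 81, 82, 83, 85, 88, 90, 91, 92, 94, 95, 96.
n = 18.
r = 1 + (60/100)·(18 − 1) = 1 + 10.2 = 11.2.
Rank 11 is 85 and rank 12 is 88.
Interpolate: 85 + 0.2·(88 − 85) = 85 + 0.2·3 = 85.6.

85.60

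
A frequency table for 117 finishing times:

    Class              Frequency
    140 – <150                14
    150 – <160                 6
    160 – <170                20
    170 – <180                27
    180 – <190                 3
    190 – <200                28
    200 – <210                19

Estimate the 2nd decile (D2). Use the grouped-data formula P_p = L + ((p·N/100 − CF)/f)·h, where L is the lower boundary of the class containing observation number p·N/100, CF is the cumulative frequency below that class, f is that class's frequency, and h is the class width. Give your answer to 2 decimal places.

161.70

N = 117; target position k = 20/100 · 117 = 23.4.
Cumulative frequencies: 14, 20, 40, 67, 70, 98, 117.
Observation 23.4 falls in the class 160 – <170.
L = 160, CF = 20, f = 20, h = 10.
P20 = 160 + ((23.4 − 20)/20)·10 = 160 + 1.7 = 161.7.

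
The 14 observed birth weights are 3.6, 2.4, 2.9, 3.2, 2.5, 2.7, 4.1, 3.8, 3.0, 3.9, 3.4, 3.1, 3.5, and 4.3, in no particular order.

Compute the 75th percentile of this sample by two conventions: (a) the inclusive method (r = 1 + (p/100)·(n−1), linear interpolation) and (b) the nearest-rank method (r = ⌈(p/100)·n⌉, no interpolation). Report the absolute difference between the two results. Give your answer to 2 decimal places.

0.05

Sorted: 2.4, 2.5, 2.7, 2.9, 3.0, 3.1, 3.2, 3.4, 3.5, 3.6, 3.8, 3.9, 4.1, 4.3.
n = 14.
(a) r = 10.75; between ranks 10 (3.6) and 11 (3.8): 3.75.
(b) the nearest-rank method: rank 11 → 3.8.
|3.75 − 3.8| = 0.05.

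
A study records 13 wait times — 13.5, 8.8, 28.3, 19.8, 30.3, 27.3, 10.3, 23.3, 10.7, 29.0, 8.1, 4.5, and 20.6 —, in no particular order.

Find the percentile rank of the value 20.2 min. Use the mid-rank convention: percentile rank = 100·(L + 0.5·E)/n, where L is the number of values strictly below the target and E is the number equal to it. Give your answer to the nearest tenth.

Sorted: 4.5, 8.1, 8.8, 10.3, 10.7, 13.5, 19.8, 20.6, 23.3, 27.3, 28.3, 29.0, 30.3.
Count below 20.2: L = 7; count equal: E = 0; n = 13.
Percentile rank = 100·(7 + 0.5·0)/13 = 100·7/13 = 53.85.

53.8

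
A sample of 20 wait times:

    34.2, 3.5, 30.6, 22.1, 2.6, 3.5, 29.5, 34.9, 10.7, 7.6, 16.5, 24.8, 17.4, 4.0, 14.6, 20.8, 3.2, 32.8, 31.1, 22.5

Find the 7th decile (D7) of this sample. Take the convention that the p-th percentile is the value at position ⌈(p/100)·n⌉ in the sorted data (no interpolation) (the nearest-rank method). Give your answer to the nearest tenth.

24.8

Sorted: 2.6, 3.2, 3.5, 3.5, 4.0, 7.6, 10.7, 14.6, 16.5, 17.4, 20.8, 22.1, 22.5, 24.8, 29.5, 30.6, 31.1, 32.8, 34.2, 34.9.
n = 20.
Position = ⌈70/100 · 20⌉ = ⌈14⌉ = 14.
The value at rank 14 is 24.8.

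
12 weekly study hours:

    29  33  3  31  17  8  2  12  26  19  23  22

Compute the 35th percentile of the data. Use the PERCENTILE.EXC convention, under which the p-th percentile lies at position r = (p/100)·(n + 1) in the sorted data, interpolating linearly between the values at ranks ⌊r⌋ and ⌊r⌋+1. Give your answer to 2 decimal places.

14.75

Sorted: 2, 3, 8, 12, 17, 19, 22, 23, 26, 29, 31, 33.
n = 12.
r = (35/100)·(12 + 1) = 4.55.
Rank 4 is 12 and rank 5 is 17.
Interpolate: 12 + 0.55·(17 − 12) = 12 + 0.55·5 = 14.75.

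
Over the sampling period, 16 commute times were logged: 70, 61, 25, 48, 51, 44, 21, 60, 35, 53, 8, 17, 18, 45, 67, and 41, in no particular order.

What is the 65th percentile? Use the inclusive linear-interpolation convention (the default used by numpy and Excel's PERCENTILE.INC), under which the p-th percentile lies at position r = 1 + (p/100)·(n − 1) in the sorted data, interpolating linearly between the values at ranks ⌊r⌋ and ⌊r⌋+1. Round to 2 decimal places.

Sorted: 8, 17, 18, 21, 25, 35, 41, 44, 45, 48, 51, 53, 60, 61, 67, 70.
n = 16.
r = 1 + (65/100)·(16 − 1) = 1 + 9.75 = 10.75.
Rank 10 is 48 and rank 11 is 51.
Interpolate: 48 + 0.75·(51 − 48) = 48 + 0.75·3 = 50.25.

50.25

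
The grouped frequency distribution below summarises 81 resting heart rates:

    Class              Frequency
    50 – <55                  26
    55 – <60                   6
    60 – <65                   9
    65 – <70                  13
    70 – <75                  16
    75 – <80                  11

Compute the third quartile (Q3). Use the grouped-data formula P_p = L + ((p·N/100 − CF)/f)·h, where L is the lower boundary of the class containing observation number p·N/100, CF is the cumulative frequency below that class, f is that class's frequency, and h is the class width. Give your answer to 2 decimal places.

72.11

N = 81; target position k = 75/100 · 81 = 60.75.
Cumulative frequencies: 26, 32, 41, 54, 70, 81.
Observation 60.75 falls in the class 70 – <75.
L = 70, CF = 54, f = 16, h = 5.
P75 = 70 + ((60.75 − 54)/16)·5 = 70 + 2.10938 = 72.1094.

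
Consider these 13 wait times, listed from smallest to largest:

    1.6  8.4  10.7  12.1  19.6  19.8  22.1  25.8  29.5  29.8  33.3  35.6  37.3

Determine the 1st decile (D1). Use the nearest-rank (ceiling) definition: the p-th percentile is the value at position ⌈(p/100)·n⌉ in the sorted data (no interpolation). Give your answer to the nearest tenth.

8.4

n = 13.
Position = ⌈10/100 · 13⌉ = ⌈1.3⌉ = 2.
The value at rank 2 is 8.4.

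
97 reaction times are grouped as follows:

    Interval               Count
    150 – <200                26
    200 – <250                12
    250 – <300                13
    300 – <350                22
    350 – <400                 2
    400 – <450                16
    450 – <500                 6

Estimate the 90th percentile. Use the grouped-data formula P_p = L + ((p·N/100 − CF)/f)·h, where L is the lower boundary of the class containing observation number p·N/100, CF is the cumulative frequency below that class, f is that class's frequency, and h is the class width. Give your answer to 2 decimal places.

438.44

N = 97; target position k = 90/100 · 97 = 87.3.
Cumulative frequencies: 26, 38, 51, 73, 75, 91, 97.
Observation 87.3 falls in the class 400 – <450.
L = 400, CF = 75, f = 16, h = 50.
P90 = 400 + ((87.3 − 75)/16)·50 = 400 + 38.4375 = 438.438.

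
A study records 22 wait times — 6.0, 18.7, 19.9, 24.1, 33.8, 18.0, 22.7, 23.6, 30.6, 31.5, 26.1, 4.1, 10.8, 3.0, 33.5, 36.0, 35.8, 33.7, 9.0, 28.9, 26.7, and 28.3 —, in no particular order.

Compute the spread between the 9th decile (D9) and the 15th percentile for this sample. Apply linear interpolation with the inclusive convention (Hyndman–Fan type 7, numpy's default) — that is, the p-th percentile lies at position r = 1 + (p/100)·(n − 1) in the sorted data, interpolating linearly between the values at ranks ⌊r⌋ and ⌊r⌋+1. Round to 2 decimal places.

Sorted: 3.0, 4.1, 6.0, 9.0, 10.8, 18.0, 18.7, 19.9, 22.7, 23.6, 24.1, 26.1, 26.7, 28.3, 28.9, 30.6, 31.5, 33.5, 33.7, 33.8, 35.8, 36.0.
n = 22.
P15: r = 4.15; ranks 4–5 are 9.0, 10.8; interpolating gives 9.27.
P90: r = 19.9; ranks 19–20 are 33.7, 33.8; interpolating gives 33.79.
Difference: 33.79 − 9.27 = 24.52.

24.52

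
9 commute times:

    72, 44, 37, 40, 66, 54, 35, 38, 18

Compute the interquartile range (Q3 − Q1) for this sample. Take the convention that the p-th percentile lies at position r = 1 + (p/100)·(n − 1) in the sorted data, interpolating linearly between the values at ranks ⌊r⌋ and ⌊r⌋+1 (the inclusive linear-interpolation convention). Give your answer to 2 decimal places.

Sorted: 18, 35, 37, 38, 40, 44, 54, 66, 72.
n = 9.
P25: r = 3 (integer) → 37.
P75: r = 7 (integer) → 54.
Difference: 54 − 37 = 17.

17.00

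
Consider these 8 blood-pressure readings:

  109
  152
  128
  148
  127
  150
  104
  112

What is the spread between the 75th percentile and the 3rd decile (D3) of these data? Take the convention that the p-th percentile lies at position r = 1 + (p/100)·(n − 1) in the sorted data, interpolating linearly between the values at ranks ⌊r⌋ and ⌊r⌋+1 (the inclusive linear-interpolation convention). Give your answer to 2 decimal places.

Sorted: 104, 109, 112, 127, 128, 148, 150, 152.
n = 8.
P30: r = 3.1; ranks 3–4 are 112, 127; interpolating gives 113.5.
P75: r = 6.25; ranks 6–7 are 148, 150; interpolating gives 148.5.
Difference: 148.5 − 113.5 = 35.

35.00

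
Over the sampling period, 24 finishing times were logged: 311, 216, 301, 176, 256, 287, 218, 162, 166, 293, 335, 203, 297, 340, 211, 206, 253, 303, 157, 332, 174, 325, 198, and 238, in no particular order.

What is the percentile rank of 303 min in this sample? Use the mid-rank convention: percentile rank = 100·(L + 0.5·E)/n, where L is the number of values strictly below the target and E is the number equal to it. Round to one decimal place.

Sorted: 157, 162, 166, 174, 176, 198, 203, 206, 211, 216, 218, 238, 253, 256, 287, 293, 297, 301, 303, 311, 325, 332, 335, 340.
Count below 303: L = 18; count equal: E = 1; n = 24.
Percentile rank = 100·(18 + 0.5·1)/24 = 100·18.5/24 = 77.08.

77.1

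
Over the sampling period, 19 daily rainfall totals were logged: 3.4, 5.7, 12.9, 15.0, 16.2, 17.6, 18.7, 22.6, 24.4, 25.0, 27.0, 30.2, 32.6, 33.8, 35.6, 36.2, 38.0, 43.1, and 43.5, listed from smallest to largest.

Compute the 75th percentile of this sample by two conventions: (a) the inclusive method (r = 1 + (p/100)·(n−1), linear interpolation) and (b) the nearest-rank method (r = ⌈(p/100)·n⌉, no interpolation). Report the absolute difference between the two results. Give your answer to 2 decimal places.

n = 19.
(a) r = 14.5; between ranks 14 (33.8) and 15 (35.6): 34.7.
(b) the nearest-rank method: rank 15 → 35.6.
|34.7 − 35.6| = 0.9.

0.90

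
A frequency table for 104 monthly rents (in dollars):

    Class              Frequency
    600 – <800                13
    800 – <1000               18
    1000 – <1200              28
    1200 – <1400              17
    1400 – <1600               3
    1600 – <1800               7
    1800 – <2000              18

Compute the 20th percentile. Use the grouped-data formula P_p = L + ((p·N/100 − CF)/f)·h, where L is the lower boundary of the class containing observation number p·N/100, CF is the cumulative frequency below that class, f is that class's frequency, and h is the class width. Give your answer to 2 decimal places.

886.67

N = 104; target position k = 20/100 · 104 = 20.8.
Cumulative frequencies: 13, 31, 59, 76, 79, 86, 104.
Observation 20.8 falls in the class 800 – <1000.
L = 800, CF = 13, f = 18, h = 200.
P20 = 800 + ((20.8 − 13)/18)·200 = 800 + 86.6667 = 886.667.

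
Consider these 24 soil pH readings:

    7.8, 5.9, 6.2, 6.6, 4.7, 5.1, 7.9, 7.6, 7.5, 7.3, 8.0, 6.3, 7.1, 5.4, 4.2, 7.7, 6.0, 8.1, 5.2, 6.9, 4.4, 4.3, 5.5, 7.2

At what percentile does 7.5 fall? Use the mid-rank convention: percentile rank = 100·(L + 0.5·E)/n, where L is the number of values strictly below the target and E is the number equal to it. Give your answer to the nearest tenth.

72.9

Sorted: 4.2, 4.3, 4.4, 4.7, 5.1, 5.2, 5.4, 5.5, 5.9, 6.0, 6.2, 6.3, 6.6, 6.9, 7.1, 7.2, 7.3, 7.5, 7.6, 7.7, 7.8, 7.9, 8.0, 8.1.
Count below 7.5: L = 17; count equal: E = 1; n = 24.
Percentile rank = 100·(17 + 0.5·1)/24 = 100·17.5/24 = 72.92.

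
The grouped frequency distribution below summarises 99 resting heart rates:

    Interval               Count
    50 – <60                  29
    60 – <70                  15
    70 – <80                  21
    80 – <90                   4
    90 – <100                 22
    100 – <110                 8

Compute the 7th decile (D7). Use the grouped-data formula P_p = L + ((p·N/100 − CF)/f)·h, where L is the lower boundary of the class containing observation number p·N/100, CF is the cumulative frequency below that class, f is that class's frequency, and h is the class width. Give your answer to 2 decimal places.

90.14

N = 99; target position k = 70/100 · 99 = 69.3.
Cumulative frequencies: 29, 44, 65, 69, 91, 99.
Observation 69.3 falls in the class 90 – <100.
L = 90, CF = 69, f = 22, h = 10.
P70 = 90 + ((69.3 − 69)/22)·10 = 90 + 0.136364 = 90.1364.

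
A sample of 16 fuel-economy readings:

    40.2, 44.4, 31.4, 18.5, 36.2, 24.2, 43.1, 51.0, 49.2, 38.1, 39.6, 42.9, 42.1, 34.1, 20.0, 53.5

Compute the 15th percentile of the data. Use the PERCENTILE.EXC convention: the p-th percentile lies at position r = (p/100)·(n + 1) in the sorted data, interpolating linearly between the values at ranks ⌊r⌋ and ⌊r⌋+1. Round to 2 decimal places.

22.31

Sorted: 18.5, 20.0, 24.2, 31.4, 34.1, 36.2, 38.1, 39.6, 40.2, 42.1, 42.9, 43.1, 44.4, 49.2, 51.0, 53.5.
n = 16.
r = (15/100)·(16 + 1) = 2.55.
Rank 2 is 20.0 and rank 3 is 24.2.
Interpolate: 20.0 + 0.55·(24.2 − 20.0) = 20.0 + 0.55·4.2 = 22.31.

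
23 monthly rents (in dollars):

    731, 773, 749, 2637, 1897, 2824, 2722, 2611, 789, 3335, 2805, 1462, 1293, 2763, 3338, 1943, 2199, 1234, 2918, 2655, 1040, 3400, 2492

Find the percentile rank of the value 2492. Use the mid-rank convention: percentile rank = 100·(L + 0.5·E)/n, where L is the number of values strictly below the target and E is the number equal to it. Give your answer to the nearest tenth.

50.0

Sorted: 731, 749, 773, 789, 1040, 1234, 1293, 1462, 1897, 1943, 2199, 2492, 2611, 2637, 2655, 2722, 2763, 2805, 2824, 2918, 3335, 3338, 3400.
Count below 2492: L = 11; count equal: E = 1; n = 23.
Percentile rank = 100·(11 + 0.5·1)/23 = 100·11.5/23 = 50.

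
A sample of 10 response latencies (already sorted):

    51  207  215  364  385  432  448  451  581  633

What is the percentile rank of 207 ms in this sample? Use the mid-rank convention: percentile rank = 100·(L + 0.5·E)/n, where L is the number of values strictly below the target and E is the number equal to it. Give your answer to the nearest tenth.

Count below 207: L = 1; count equal: E = 1; n = 10.
Percentile rank = 100·(1 + 0.5·1)/10 = 100·1.5/10 = 15.

15.0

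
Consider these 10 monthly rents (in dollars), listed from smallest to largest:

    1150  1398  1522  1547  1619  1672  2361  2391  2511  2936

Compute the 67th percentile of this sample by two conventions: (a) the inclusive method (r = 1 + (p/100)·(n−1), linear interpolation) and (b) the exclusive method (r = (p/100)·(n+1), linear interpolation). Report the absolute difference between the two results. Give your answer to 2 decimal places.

n = 10.
(a) r = 7.03; between ranks 7 (2361) and 8 (2391): 2361.9.
(b) r = 7.37; between ranks 7 (2361) and 8 (2391): 2372.1.
|2361.9 − 2372.1| = 10.2.

10.20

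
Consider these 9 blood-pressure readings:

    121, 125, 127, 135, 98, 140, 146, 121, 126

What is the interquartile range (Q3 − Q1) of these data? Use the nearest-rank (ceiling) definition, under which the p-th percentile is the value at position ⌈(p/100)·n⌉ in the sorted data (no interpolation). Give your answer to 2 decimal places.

14.00

Sorted: 98, 121, 121, 125, 126, 127, 135, 140, 146.
n = 9.
P25: rank ⌈25/100·9⌉ = 3 → 121.
P75: rank ⌈75/100·9⌉ = 7 → 135.
Difference: 135 − 121 = 14.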